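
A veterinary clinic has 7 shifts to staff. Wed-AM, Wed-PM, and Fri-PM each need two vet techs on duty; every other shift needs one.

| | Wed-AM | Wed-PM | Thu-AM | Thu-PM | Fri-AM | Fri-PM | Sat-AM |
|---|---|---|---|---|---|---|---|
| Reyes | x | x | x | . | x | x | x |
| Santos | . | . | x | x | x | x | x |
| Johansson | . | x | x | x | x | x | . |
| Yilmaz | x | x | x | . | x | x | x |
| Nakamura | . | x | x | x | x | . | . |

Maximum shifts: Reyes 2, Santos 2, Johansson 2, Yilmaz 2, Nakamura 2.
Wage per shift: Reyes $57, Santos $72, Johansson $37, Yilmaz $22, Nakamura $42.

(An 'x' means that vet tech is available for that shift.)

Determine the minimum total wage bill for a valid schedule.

$460

Wed-AM can only be covered by Reyes and Yilmaz, so that assignment is forced.
Picking the cheapest available vet tech for each shift independently would cost $300, but that ignores the shift limits.
An optimal schedule: Wed-AM→Reyes+Yilmaz, Wed-PM→Johansson+Nakamura, Thu-AM→Santos, Thu-PM→Santos, Fri-AM→Nakamura, Fri-PM→Johansson+Yilmaz, Sat-AM→Reyes.
Total: 57 + 22 + 37 + 42 + 72 + 72 + 42 + 37 + 22 + 57 = $460.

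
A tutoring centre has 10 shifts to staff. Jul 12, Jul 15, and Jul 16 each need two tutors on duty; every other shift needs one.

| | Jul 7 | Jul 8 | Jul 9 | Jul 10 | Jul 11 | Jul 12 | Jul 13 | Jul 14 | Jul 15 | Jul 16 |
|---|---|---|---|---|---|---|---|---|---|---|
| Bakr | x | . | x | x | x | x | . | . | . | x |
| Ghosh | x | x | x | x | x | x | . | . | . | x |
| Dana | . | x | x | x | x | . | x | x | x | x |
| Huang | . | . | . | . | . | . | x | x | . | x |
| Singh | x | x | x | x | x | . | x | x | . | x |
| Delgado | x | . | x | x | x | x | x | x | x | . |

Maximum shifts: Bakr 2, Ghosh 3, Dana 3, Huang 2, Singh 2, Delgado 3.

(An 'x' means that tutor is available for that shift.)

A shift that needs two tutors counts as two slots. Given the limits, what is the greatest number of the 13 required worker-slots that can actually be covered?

13

Total capacity across all tutors is 2+3+3+2+2+3 = 15, and 13 slots are needed, so at most 13 can be filled.
An assignment achieving 13: Jul 7→Bakr, Jul 8→Ghosh, Jul 9→Ghosh, Jul 10→Singh, Jul 11→Delgado, Jul 12→Bakr+Ghosh, Jul 13→Dana, Jul 14→Dana, Jul 15→Dana+Delgado, Jul 16→Huang+Singh.
Loads: Bakr 2/2, Ghosh 3/3, Dana 3/3, Huang 1/2, Singh 2/2, Delgado 2/3.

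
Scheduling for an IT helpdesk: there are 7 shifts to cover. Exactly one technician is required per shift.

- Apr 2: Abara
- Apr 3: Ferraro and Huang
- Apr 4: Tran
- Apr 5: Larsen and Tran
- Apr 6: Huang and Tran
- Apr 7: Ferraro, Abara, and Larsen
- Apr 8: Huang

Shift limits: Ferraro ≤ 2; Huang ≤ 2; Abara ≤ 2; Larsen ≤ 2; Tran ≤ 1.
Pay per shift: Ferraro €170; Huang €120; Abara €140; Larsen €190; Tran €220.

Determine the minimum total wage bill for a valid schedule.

€1100

Apr 2 can only be covered by Abara, so that assignment is forced.
Apr 4 can only be covered by Tran, so that assignment is forced.
Apr 8 can only be covered by Huang, so that assignment is forced.
Picking the cheapest available technician for each shift independently would cost €1050, but that ignores the shift limits.
An optimal schedule: Apr 2→Abara, Apr 3→Ferraro, Apr 4→Tran, Apr 5→Larsen, Apr 6→Huang, Apr 7→Abara, Apr 8→Huang.
Total: 140 + 170 + 220 + 190 + 120 + 140 + 120 = €1100.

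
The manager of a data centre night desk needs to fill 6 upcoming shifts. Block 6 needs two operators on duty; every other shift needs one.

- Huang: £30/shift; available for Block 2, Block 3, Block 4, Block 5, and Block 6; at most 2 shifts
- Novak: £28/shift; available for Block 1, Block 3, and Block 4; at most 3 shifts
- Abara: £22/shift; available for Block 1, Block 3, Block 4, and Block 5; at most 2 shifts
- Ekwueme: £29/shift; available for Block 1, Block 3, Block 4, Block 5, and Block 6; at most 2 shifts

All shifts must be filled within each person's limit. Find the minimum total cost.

£189

Block 2 can only be covered by Huang, so that assignment is forced.
Block 6 can only be covered by Huang and Ekwueme, so that assignment is forced.
Picking the cheapest available operator for each shift independently would cost £177, but that ignores the shift limits.
An optimal schedule: Block 1→Abara, Block 2→Huang, Block 3→Novak, Block 4→Novak, Block 5→Abara, Block 6→Ekwueme+Huang.
Total: 22 + 30 + 28 + 28 + 22 + 29 + 30 = £189.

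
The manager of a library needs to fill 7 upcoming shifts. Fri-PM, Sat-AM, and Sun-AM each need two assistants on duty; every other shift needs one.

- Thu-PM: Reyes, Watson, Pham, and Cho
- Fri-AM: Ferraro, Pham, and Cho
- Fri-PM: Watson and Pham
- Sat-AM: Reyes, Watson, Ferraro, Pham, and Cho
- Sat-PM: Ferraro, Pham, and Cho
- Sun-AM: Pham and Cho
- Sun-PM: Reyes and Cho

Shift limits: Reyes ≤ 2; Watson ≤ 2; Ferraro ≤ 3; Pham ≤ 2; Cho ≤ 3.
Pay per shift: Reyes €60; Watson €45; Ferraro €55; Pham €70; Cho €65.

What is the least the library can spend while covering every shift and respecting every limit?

€580

Fri-PM can only be covered by Watson and Pham, so that assignment is forced.
Sun-AM can only be covered by Pham and Cho, so that assignment is forced.
Picking the cheapest available assistant for each shift independently would cost €565, but that ignores the shift limits.
An optimal schedule: Thu-PM→Reyes, Fri-AM→Ferraro, Fri-PM→Watson+Pham, Sat-AM→Watson+Ferraro, Sat-PM→Ferraro, Sun-AM→Pham+Cho, Sun-PM→Reyes.
Total: 60 + 55 + 45 + 70 + 45 + 55 + 55 + 70 + 65 + 60 = €580.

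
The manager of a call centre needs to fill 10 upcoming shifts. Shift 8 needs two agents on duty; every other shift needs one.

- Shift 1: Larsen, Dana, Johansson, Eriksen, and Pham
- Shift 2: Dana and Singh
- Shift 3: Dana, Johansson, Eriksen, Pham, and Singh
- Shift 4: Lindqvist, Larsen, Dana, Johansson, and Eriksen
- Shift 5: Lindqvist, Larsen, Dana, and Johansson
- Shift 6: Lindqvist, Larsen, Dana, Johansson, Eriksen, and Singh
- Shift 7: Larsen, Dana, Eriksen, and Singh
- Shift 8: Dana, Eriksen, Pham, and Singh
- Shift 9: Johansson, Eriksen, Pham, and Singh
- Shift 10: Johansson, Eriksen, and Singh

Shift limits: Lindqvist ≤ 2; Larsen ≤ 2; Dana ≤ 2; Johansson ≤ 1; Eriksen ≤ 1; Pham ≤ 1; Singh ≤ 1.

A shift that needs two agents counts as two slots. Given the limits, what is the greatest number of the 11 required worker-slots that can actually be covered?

Total capacity across all agents is 2+2+2+1+1+1+1 = 10, and 11 slots are needed, so at most 10 can be filled.
An assignment achieving 10: Shift 1→Larsen, Shift 2→Dana, Shift 3→Singh, Shift 4→Lindqvist, Shift 5→Lindqvist, Shift 7→Larsen, Shift 8→Dana+Eriksen, Shift 9→Pham, Shift 10→Johansson.
Loads: Lindqvist 2/2, Larsen 2/2, Dana 2/2, Johansson 1/1, Eriksen 1/1, Pham 1/1, Singh 1/1.

10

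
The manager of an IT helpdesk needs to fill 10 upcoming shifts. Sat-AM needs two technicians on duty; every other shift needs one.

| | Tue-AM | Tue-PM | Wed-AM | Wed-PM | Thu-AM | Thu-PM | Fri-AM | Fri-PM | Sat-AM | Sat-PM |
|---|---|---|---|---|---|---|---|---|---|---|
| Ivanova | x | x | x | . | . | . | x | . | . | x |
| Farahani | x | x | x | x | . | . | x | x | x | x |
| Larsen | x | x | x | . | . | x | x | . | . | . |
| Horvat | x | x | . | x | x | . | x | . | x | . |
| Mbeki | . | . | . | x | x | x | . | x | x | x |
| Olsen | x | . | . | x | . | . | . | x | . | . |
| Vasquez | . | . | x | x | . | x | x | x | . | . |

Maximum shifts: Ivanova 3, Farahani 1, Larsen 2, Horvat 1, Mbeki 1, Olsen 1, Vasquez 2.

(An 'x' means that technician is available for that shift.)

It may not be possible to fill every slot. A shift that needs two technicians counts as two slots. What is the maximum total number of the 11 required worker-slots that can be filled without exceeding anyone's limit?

Total capacity across all technicians is 3+1+2+1+1+1+2 = 11, and 11 slots are needed, so at most 11 can be filled.
An assignment achieving 11: Tue-AM→Larsen, Tue-PM→Ivanova, Wed-AM→Ivanova, Wed-PM→Vasquez, Thu-AM→Horvat, Thu-PM→Larsen, Fri-AM→Vasquez, Fri-PM→Olsen, Sat-AM→Farahani+Mbeki, Sat-PM→Ivanova.
Loads: Ivanova 3/3, Farahani 1/1, Larsen 2/2, Horvat 1/1, Mbeki 1/1, Olsen 1/1, Vasquez 2/2.

11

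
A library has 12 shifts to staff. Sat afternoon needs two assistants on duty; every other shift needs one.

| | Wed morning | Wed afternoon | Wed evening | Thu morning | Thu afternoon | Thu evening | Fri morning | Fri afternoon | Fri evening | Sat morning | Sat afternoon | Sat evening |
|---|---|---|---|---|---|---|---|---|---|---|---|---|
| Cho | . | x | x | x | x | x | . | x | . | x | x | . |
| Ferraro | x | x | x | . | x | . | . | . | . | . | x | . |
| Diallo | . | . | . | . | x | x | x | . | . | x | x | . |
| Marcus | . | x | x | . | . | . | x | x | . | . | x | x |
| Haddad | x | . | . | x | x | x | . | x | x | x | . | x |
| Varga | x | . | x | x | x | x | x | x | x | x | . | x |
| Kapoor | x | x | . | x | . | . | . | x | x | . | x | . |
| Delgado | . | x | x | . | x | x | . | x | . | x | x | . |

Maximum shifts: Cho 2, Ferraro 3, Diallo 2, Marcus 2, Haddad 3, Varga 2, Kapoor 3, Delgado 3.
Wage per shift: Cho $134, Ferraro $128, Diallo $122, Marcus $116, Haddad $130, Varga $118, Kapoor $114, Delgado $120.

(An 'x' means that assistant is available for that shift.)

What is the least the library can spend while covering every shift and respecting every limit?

Picking the cheapest available assistant for each shift independently would cost $1502, but that ignores the shift limits.
An optimal schedule: Wed morning→Kapoor, Wed afternoon→Delgado, Wed evening→Varga, Thu morning→Kapoor, Thu afternoon→Diallo, Thu evening→Varga, Fri morning→Marcus, Fri afternoon→Delgado, Fri evening→Kapoor, Sat morning→Delgado, Sat afternoon→Diallo+Ferraro, Sat evening→Marcus.
Total: 114 + 120 + 118 + 114 + 122 + 118 + 116 + 120 + 114 + 120 + 122 + 128 + 116 = $1542.

$1542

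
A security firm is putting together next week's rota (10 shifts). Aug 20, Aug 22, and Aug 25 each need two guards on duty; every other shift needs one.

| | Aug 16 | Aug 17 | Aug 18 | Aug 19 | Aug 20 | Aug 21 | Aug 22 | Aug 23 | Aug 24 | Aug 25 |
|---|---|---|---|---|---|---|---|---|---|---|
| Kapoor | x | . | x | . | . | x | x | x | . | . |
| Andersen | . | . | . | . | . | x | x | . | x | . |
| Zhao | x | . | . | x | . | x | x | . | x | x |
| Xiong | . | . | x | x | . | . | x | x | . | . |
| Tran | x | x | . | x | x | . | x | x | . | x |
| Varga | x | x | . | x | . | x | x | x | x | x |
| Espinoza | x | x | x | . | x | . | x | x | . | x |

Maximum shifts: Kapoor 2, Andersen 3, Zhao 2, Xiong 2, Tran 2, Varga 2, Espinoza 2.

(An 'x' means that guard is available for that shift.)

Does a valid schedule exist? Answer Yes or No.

Yes

Aug 20 can only be covered by Tran and Espinoza, so that assignment is forced.
One valid schedule: Aug 16→Zhao, Aug 17→Tran, Aug 18→Kapoor, Aug 19→Zhao, Aug 20→Tran+Espinoza, Aug 21→Kapoor, Aug 22→Andersen+Xiong, Aug 23→Xiong, Aug 24→Andersen, Aug 25→Varga+Espinoza.
Loads: Kapoor 2/2, Andersen 2/3, Zhao 2/2, Xiong 2/2, Tran 2/2, Varga 1/2, Espinoza 2/2 — all within limits.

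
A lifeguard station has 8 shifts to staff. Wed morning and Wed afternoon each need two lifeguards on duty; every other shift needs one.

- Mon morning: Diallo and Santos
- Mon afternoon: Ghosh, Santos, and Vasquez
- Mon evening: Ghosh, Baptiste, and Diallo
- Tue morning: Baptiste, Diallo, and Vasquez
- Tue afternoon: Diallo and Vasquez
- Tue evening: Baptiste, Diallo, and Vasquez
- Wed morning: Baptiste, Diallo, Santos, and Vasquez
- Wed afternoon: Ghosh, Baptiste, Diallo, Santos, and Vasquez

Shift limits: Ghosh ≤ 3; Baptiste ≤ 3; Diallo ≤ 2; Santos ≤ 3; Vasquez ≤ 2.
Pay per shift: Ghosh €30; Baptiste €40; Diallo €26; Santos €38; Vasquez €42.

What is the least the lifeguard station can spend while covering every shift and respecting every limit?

Picking the cheapest available lifeguard for each shift independently would cost €280, but that ignores the shift limits.
An optimal schedule: Mon morning→Santos, Mon afternoon→Ghosh, Mon evening→Ghosh, Tue morning→Diallo, Tue afternoon→Diallo, Tue evening→Baptiste, Wed morning→Santos+Baptiste, Wed afternoon→Ghosh+Santos.
Total: 38 + 30 + 30 + 26 + 26 + 40 + 38 + 40 + 30 + 38 = €336.

€336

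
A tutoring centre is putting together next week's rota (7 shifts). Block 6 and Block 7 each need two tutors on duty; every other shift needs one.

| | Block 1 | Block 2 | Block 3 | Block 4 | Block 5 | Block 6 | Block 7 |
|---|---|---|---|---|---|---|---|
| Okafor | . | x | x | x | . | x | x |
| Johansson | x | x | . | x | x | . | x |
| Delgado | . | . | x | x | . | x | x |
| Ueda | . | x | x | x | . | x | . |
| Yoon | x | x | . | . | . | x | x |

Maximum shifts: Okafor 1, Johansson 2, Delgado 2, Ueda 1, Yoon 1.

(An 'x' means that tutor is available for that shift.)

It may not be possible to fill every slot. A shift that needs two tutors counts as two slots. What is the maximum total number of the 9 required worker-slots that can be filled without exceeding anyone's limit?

Total capacity across all tutors is 1+2+2+1+1 = 7, and 9 slots are needed, so at most 7 can be filled.
An assignment achieving 7: Block 1→Johansson, Block 2→Ueda, Block 3→Okafor, Block 4→Delgado, Block 5→Johansson, Block 6→Delgado+Yoon.
Loads: Okafor 1/1, Johansson 2/2, Delgado 2/2, Ueda 1/1, Yoon 1/1.

7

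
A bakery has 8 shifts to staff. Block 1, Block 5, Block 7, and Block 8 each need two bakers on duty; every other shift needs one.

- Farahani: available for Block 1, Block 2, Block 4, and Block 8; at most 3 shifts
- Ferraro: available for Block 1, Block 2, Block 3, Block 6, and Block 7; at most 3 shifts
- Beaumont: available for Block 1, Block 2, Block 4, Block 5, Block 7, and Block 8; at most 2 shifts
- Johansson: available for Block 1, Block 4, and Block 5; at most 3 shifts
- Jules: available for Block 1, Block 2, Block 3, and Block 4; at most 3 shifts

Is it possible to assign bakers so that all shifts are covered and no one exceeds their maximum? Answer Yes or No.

Total capacity is 14 and 12 slots are needed, so capacity alone doesn't rule it out.
Shifts {Block 5, Block 7, Block 8} need 6 worker-slots in total, but the bakers available for any of those shifts (Farahani, Ferraro, Beaumont, and Johansson) can supply at most 5 among them. So no valid schedule exists.

No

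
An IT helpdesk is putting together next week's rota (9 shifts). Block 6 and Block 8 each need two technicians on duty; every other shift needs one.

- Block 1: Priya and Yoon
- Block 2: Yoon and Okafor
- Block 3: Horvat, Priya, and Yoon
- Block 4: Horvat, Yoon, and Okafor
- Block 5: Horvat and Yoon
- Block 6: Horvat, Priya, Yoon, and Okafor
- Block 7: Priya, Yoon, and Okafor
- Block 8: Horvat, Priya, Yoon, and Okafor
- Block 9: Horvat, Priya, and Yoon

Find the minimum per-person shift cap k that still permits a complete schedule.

With 4 technicians and 11 worker-slots to fill, someone must work at least ⌈11/4⌉ = 3 shifts, so k ≥ 3.
k = 3 works: Block 1→Priya, Block 2→Yoon, Block 3→Horvat, Block 4→Horvat, Block 5→Horvat, Block 6→Yoon+Okafor, Block 7→Priya, Block 8→Yoon+Okafor, Block 9→Priya.
Loads: Horvat 3, Priya 3, Yoon 3, Okafor 2 — all ≤ 3.

3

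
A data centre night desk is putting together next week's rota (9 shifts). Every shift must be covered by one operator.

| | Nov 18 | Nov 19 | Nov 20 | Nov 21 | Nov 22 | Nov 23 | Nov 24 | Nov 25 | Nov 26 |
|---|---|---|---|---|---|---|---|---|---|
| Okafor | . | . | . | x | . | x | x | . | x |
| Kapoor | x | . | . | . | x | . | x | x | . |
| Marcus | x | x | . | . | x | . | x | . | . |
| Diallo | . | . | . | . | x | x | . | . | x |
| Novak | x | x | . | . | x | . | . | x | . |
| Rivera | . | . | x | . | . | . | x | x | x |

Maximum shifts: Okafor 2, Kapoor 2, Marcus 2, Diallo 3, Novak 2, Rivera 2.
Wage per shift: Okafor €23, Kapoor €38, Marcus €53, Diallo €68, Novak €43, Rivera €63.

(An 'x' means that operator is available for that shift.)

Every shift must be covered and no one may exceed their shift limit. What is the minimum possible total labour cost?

€387

Nov 20 can only be covered by Rivera, so that assignment is forced.
Nov 21 can only be covered by Okafor, so that assignment is forced.
Picking the cheapest available operator for each shift independently would cost €312, but that ignores the shift limits.
An optimal schedule: Nov 18→Kapoor, Nov 19→Novak, Nov 20→Rivera, Nov 21→Okafor, Nov 22→Novak, Nov 23→Okafor, Nov 24→Marcus, Nov 25→Kapoor, Nov 26→Rivera.
Total: 38 + 43 + 63 + 23 + 43 + 23 + 53 + 38 + 63 = €387.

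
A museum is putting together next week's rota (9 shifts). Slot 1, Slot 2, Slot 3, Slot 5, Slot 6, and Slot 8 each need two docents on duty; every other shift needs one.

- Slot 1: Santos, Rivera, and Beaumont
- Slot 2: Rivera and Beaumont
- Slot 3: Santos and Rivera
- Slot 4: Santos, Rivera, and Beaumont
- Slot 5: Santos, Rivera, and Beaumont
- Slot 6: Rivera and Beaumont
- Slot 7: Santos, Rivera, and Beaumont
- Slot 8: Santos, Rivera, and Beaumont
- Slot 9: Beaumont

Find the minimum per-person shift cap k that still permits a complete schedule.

With 3 docents and 15 worker-slots to fill, someone must work at least ⌈15/3⌉ = 5 shifts, so k ≥ 5.
k = 5 works: Slot 1→Santos+Rivera, Slot 2→Rivera+Beaumont, Slot 3→Santos+Rivera, Slot 4→Santos, Slot 5→Santos+Rivera, Slot 6→Rivera+Beaumont, Slot 7→Beaumont, Slot 8→Santos+Beaumont, Slot 9→Beaumont.
Loads: Santos 5, Rivera 5, Beaumont 5 — all ≤ 5.

5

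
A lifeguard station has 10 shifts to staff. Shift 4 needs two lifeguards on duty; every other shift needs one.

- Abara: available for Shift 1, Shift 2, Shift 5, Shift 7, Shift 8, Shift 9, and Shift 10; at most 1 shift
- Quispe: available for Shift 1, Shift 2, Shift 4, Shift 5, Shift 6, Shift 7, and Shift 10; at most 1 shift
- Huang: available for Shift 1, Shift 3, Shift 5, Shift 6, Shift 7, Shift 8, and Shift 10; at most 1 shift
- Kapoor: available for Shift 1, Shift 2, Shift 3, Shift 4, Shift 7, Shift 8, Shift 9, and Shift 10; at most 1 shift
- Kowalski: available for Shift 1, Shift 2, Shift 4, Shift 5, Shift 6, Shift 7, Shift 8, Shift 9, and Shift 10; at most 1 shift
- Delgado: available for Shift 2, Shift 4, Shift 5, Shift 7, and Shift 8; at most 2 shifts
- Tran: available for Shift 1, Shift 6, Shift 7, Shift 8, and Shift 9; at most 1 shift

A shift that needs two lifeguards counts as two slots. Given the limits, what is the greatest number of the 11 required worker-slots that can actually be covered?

Total capacity across all lifeguards is 1+1+1+1+1+2+1 = 8, and 11 slots are needed, so at most 8 can be filled.
An assignment achieving 8: Shift 1→Tran, Shift 2→Delgado, Shift 3→Huang, Shift 4→Quispe+Kapoor, Shift 5→Delgado, Shift 6→Kowalski, Shift 9→Abara.
Loads: Abara 1/1, Quispe 1/1, Huang 1/1, Kapoor 1/1, Kowalski 1/1, Delgado 2/2, Tran 1/1.

8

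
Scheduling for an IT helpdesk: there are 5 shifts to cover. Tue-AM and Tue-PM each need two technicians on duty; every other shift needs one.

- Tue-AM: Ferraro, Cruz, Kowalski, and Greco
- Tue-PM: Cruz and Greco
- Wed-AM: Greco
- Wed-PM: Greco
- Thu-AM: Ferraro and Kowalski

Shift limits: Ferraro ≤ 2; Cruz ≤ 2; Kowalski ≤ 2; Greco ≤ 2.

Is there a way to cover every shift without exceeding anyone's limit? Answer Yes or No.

No

Total capacity is 8 and 7 slots are needed, so capacity alone doesn't rule it out.
Shifts {Tue-PM, Wed-AM, Wed-PM} need 4 worker-slots in total, but the technicians available for any of those shifts (Cruz and Greco) can supply at most 3 among them. So no valid schedule exists.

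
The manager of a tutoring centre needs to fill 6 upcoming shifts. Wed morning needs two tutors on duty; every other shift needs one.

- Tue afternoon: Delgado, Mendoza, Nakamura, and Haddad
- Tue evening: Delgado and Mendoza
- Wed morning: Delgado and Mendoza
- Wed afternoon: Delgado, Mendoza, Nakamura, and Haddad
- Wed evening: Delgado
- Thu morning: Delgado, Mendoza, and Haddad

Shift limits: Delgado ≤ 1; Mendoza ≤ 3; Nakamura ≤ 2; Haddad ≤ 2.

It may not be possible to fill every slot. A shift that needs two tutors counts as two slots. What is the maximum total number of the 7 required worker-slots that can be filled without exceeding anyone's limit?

6

Total capacity across all tutors is 1+3+2+2 = 8, and 7 slots are needed, so at most 7 can be filled.
Shifts {Wed morning, Wed evening} need 3 slots but only Delgado and Mendoza are available for them, supplying at most 2 — so at least 1 slot must go unfilled.
An assignment achieving 6: Tue afternoon→Nakamura, Tue evening→Mendoza, Wed morning→Mendoza, Wed afternoon→Nakamura, Wed evening→Delgado, Thu morning→Mendoza.
Loads: Delgado 1/1, Mendoza 3/3, Nakamura 2/2, Haddad 0/2.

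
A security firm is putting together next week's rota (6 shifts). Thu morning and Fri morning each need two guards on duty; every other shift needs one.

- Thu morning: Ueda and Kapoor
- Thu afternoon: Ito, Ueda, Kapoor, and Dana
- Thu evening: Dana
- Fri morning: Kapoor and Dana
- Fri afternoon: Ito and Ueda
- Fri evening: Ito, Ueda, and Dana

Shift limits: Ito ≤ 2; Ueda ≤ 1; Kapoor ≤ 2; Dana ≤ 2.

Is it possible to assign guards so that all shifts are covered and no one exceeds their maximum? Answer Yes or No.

No

Total capacity is 2+1+2+2 = 7 but 8 worker-slots are needed — infeasible.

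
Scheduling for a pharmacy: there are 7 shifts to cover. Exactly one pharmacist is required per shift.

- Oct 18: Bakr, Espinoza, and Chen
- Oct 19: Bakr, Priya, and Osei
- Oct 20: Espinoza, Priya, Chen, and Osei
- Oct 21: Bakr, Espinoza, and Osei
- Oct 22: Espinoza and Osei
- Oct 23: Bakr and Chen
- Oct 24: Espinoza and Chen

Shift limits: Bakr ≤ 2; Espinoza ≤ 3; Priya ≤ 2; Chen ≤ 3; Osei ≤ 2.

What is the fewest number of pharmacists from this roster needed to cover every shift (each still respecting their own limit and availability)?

3

7 slots to fill and no one can take more than 3, so at least ⌈7/3⌉ = 3 pharmacists are needed.
Bakr, Espinoza, and Priya alone can cover everything: Oct 18→Bakr, Oct 19→Priya, Oct 20→Priya, Oct 21→Espinoza, Oct 22→Espinoza, Oct 23→Bakr, Oct 24→Espinoza.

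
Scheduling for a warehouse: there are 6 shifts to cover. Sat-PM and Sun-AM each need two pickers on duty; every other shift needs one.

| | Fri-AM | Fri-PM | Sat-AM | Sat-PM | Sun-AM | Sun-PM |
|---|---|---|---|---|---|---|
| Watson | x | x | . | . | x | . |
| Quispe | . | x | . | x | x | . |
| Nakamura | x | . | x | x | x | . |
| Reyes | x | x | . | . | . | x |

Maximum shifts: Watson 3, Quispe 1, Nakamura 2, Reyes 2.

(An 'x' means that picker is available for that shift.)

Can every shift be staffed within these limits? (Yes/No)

Total capacity is 8 and 8 slots are needed, so capacity alone doesn't rule it out.
Shifts {Sat-AM, Sat-PM, Sun-AM} need 5 worker-slots in total, but the pickers available for any of those shifts (Watson, Quispe, and Nakamura) can supply at most 4 among them. So no valid schedule exists.

No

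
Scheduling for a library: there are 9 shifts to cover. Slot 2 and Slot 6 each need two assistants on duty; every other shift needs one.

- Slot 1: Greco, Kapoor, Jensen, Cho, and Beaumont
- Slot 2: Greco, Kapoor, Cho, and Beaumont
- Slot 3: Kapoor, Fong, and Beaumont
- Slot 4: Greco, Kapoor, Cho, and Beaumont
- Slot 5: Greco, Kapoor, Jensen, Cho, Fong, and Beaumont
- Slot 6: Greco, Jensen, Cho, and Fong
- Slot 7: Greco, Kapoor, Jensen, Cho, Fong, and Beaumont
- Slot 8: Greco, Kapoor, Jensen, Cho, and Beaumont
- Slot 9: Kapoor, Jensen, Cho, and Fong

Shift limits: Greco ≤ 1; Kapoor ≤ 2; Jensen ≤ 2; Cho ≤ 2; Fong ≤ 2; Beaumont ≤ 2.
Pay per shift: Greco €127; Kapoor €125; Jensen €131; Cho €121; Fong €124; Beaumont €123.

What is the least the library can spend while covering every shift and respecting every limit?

€1375

Picking the cheapest available assistant for each shift independently would cost €1338, but that ignores the shift limits.
An optimal schedule: Slot 1→Jensen, Slot 2→Cho+Beaumont, Slot 3→Kapoor, Slot 4→Greco, Slot 5→Fong, Slot 6→Cho+Fong, Slot 7→Beaumont, Slot 8→Jensen, Slot 9→Kapoor.
Total: 131 + 121 + 123 + 125 + 127 + 124 + 121 + 124 + 123 + 131 + 125 = €1375.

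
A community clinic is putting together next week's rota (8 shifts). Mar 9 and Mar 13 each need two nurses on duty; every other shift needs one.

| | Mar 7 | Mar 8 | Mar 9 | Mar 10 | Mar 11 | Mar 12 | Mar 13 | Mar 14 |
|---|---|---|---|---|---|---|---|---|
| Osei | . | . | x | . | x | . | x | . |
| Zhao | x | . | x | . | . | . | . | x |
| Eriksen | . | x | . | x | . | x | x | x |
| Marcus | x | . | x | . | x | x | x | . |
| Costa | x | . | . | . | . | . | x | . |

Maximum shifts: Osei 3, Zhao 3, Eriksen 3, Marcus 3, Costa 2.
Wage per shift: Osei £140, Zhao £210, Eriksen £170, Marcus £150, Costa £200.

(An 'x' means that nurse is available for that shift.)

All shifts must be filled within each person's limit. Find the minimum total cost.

£1580

Mar 8 can only be covered by Eriksen, so that assignment is forced.
Mar 10 can only be covered by Eriksen, so that assignment is forced.
Picking the cheapest available nurse for each shift independently would cost £1530, but that ignores the shift limits.
An optimal schedule: Mar 7→Marcus, Mar 8→Eriksen, Mar 9→Osei+Marcus, Mar 10→Eriksen, Mar 11→Osei, Mar 12→Marcus, Mar 13→Osei+Costa, Mar 14→Eriksen.
Total: 150 + 170 + 140 + 150 + 170 + 140 + 150 + 140 + 200 + 170 = £1580.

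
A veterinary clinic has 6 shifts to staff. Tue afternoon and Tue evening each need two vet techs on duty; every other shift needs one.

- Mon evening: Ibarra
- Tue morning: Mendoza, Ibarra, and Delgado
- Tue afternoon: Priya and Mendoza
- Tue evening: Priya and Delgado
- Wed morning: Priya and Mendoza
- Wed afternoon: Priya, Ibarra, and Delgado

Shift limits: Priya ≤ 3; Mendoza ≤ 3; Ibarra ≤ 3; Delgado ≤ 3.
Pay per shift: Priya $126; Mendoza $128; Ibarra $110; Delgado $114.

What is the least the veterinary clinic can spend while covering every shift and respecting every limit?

$950

Mon evening can only be covered by Ibarra, so that assignment is forced.
Tue afternoon can only be covered by Priya and Mendoza, so that assignment is forced.
Tue evening can only be covered by Priya and Delgado, so that assignment is forced.
Picking the cheapest available vet tech for each shift independently would cost $950, and that bound is achievable.
An optimal schedule: Mon evening→Ibarra, Tue morning→Ibarra, Tue afternoon→Priya+Mendoza, Tue evening→Delgado+Priya, Wed morning→Priya, Wed afternoon→Ibarra.
Total: 110 + 110 + 126 + 128 + 114 + 126 + 126 + 110 = $950.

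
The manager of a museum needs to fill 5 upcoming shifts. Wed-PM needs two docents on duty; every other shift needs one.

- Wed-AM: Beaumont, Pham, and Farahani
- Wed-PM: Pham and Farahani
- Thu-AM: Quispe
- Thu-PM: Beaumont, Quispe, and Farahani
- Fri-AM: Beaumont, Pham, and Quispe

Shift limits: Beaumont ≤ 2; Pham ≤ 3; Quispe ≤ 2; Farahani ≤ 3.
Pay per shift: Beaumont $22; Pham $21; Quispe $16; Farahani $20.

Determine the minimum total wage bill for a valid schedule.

Wed-PM can only be covered by Pham and Farahani, so that assignment is forced.
Thu-AM can only be covered by Quispe, so that assignment is forced.
Picking the cheapest available docent for each shift independently would cost $109, but that ignores the shift limits.
An optimal schedule: Wed-AM→Farahani, Wed-PM→Farahani+Pham, Thu-AM→Quispe, Thu-PM→Farahani, Fri-AM→Quispe.
Total: 20 + 20 + 21 + 16 + 20 + 16 = $113.

$113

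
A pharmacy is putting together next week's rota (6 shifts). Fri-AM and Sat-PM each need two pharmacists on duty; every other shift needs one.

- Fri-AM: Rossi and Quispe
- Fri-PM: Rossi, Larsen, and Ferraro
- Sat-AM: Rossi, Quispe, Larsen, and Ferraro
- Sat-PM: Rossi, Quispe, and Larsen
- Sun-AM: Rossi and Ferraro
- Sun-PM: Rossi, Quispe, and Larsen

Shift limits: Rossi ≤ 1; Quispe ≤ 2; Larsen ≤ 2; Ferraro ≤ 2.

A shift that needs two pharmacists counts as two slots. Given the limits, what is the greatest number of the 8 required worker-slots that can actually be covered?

Total capacity across all pharmacists is 1+2+2+2 = 7, and 8 slots are needed, so at most 7 can be filled.
An assignment achieving 7: Fri-AM→Rossi+Quispe, Fri-PM→Larsen, Sat-AM→Ferraro, Sat-PM→Quispe+Larsen, Sun-AM→Ferraro.
Loads: Rossi 1/1, Quispe 2/2, Larsen 2/2, Ferraro 2/2.

7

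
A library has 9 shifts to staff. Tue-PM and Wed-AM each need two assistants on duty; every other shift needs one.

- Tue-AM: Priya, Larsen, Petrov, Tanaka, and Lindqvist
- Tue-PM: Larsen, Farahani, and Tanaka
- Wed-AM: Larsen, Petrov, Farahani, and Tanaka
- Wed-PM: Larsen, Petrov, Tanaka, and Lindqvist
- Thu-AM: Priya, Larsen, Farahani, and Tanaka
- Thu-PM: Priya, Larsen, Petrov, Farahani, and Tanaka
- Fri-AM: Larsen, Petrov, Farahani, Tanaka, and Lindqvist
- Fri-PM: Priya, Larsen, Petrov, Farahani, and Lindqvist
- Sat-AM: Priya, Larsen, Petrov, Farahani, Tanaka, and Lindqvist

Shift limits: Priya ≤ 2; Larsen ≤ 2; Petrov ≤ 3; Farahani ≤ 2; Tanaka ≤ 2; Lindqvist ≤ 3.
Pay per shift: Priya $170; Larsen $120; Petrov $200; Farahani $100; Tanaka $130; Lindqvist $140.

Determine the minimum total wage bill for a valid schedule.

Picking the cheapest available assistant for each shift independently would cost $1180, but that ignores the shift limits.
An optimal schedule: Tue-AM→Lindqvist, Tue-PM→Farahani+Larsen, Wed-AM→Farahani+Tanaka, Wed-PM→Larsen, Thu-AM→Tanaka, Thu-PM→Priya, Fri-AM→Lindqvist, Fri-PM→Lindqvist, Sat-AM→Priya.
Total: 140 + 100 + 120 + 100 + 130 + 120 + 130 + 170 + 140 + 140 + 170 = $1460.

$1460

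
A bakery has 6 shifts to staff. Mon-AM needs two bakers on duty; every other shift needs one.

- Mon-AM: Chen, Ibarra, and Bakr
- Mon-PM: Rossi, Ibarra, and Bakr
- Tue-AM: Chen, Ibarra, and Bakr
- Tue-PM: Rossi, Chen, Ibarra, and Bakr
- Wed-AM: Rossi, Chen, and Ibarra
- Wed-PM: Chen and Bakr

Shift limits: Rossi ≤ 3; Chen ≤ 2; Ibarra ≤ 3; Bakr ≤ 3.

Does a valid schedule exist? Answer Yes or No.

One valid schedule: Mon-AM→Chen+Ibarra, Mon-PM→Rossi, Tue-AM→Ibarra, Tue-PM→Rossi, Wed-AM→Rossi, Wed-PM→Chen.
Loads: Rossi 3/3, Chen 2/2, Ibarra 2/3, Bakr 0/3 — all within limits.

Yes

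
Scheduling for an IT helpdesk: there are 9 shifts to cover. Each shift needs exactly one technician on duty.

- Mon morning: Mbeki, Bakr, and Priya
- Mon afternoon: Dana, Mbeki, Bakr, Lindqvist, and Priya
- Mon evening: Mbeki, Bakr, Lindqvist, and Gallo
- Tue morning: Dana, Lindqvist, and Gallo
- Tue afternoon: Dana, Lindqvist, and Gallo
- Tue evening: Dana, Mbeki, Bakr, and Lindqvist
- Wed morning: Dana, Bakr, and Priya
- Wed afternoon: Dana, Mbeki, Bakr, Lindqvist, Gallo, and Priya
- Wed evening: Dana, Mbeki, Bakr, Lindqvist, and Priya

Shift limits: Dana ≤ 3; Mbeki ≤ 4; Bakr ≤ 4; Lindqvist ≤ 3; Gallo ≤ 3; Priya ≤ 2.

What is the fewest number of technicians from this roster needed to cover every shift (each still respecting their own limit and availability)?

3

9 slots to fill and no one can take more than 4, so at least ⌈9/4⌉ = 3 technicians are needed.
Dana, Mbeki, and Bakr alone can cover everything: Mon morning→Mbeki, Mon afternoon→Mbeki, Mon evening→Mbeki, Tue morning→Dana, Tue afternoon→Dana, Tue evening→Mbeki, Wed morning→Dana, Wed afternoon→Bakr, Wed evening→Bakr.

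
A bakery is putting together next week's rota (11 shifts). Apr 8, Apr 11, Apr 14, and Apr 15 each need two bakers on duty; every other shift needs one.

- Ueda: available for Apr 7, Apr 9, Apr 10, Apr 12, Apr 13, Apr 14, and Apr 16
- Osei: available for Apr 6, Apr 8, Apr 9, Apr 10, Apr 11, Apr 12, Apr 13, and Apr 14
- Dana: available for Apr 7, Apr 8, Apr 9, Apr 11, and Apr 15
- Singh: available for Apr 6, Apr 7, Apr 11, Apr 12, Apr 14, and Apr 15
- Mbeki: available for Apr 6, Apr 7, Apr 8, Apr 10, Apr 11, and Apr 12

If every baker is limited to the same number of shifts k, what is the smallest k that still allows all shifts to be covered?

With 5 bakers and 15 worker-slots to fill, someone must work at least ⌈15/5⌉ = 3 shifts, so k ≥ 3.
k = 3 works: Apr 6→Osei, Apr 7→Dana, Apr 8→Osei+Dana, Apr 9→Ueda, Apr 10→Mbeki, Apr 11→Singh+Mbeki, Apr 12→Mbeki, Apr 13→Ueda, Apr 14→Osei+Singh, Apr 15→Dana+Singh, Apr 16→Ueda.
Loads: Ueda 3, Osei 3, Dana 3, Singh 3, Mbeki 3 — all ≤ 3.

3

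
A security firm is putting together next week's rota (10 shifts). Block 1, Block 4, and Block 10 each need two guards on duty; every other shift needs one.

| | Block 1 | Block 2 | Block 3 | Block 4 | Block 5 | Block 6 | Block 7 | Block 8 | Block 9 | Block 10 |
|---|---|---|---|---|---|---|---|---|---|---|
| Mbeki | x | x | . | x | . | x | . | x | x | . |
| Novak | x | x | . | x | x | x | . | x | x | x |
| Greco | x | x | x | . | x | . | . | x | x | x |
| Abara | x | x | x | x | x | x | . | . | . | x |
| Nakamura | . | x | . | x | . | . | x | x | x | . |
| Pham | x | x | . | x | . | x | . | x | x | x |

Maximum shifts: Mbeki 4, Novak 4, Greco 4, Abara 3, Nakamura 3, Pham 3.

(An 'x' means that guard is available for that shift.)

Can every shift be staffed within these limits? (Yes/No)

Block 7 can only be covered by Nakamura, so that assignment is forced.
One valid schedule: Block 1→Novak+Greco, Block 2→Mbeki, Block 3→Greco, Block 4→Novak+Abara, Block 5→Novak, Block 6→Mbeki, Block 7→Nakamura, Block 8→Mbeki, Block 9→Mbeki, Block 10→Novak+Greco.
Loads: Mbeki 4/4, Novak 4/4, Greco 3/4, Abara 1/3, Nakamura 1/3, Pham 0/3 — all within limits.

Yes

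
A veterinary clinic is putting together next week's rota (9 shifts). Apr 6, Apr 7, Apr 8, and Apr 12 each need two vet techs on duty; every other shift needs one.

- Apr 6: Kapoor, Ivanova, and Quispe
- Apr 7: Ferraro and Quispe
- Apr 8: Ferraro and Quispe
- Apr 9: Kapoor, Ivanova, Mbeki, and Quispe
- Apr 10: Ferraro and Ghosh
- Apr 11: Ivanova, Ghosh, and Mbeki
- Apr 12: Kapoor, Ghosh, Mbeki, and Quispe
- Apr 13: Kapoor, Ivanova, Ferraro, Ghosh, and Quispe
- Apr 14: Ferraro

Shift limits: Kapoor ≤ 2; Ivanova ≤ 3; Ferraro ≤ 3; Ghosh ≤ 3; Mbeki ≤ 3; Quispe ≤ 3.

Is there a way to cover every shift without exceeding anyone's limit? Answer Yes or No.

Yes

Apr 7 can only be covered by Ferraro and Quispe, so that assignment is forced.
Apr 8 can only be covered by Ferraro and Quispe, so that assignment is forced.
Apr 14 can only be covered by Ferraro, so that assignment is forced.
One valid schedule: Apr 6→Kapoor+Ivanova, Apr 7→Ferraro+Quispe, Apr 8→Ferraro+Quispe, Apr 9→Kapoor, Apr 10→Ghosh, Apr 11→Ivanova, Apr 12→Ghosh+Mbeki, Apr 13→Ivanova, Apr 14→Ferraro.
Loads: Kapoor 2/2, Ivanova 3/3, Ferraro 3/3, Ghosh 2/3, Mbeki 1/3, Quispe 2/3 — all within limits.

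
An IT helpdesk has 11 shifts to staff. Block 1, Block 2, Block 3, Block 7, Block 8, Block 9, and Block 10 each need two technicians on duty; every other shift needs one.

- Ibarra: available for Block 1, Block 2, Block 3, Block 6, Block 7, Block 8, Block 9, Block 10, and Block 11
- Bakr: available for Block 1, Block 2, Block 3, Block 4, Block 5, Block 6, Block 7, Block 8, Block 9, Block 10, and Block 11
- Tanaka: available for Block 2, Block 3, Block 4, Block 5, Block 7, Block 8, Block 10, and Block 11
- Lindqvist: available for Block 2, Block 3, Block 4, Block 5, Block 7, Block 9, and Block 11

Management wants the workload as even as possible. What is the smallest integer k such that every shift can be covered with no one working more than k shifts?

5

With 4 technicians and 18 worker-slots to fill, someone must work at least ⌈18/4⌉ = 5 shifts, so k ≥ 5.
k = 5 works: Block 1→Ibarra+Bakr, Block 2→Tanaka+Lindqvist, Block 3→Tanaka+Lindqvist, Block 4→Bakr, Block 5→Bakr, Block 6→Ibarra, Block 7→Tanaka+Lindqvist, Block 8→Ibarra+Bakr, Block 9→Ibarra+Bakr, Block 10→Ibarra+Tanaka, Block 11→Tanaka.
Loads: Ibarra 5, Bakr 5, Tanaka 5, Lindqvist 3 — all ≤ 5.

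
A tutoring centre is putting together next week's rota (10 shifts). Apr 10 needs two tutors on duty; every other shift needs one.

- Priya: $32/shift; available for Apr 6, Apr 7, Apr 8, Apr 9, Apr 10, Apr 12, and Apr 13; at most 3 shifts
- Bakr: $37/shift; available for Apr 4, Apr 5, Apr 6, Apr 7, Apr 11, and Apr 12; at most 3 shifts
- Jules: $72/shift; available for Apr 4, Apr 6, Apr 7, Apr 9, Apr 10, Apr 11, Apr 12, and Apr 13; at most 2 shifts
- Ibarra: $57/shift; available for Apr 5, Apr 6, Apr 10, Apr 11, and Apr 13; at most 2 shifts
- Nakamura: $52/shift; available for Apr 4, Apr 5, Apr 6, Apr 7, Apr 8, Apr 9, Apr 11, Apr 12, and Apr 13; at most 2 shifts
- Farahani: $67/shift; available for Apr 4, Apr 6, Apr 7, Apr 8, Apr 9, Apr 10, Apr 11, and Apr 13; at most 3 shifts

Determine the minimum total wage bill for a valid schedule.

$492

Picking the cheapest available tutor for each shift independently would cost $392, but that ignores the shift limits.
An optimal schedule: Apr 4→Bakr, Apr 5→Bakr, Apr 6→Ibarra, Apr 7→Bakr, Apr 8→Priya, Apr 9→Priya, Apr 10→Ibarra+Farahani, Apr 11→Nakamura, Apr 12→Priya, Apr 13→Nakamura.
Total: 37 + 37 + 57 + 37 + 32 + 32 + 57 + 67 + 52 + 32 + 52 = $492.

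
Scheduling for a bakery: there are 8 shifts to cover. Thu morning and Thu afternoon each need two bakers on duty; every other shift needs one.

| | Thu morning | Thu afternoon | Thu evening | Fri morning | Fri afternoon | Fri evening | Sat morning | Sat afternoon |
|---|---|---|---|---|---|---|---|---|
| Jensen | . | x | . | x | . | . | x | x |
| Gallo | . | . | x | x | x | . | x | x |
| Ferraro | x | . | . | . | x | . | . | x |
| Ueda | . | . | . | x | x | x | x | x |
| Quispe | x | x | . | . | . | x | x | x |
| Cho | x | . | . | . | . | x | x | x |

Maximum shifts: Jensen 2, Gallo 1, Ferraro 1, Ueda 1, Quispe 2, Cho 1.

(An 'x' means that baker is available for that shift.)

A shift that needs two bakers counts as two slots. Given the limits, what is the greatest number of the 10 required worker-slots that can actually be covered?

8

Total capacity across all bakers is 2+1+1+1+2+1 = 8, and 10 slots are needed, so at most 8 can be filled.
An assignment achieving 8: Thu morning→Ferraro+Quispe, Thu afternoon→Jensen+Quispe, Thu evening→Gallo, Fri morning→Jensen, Fri afternoon→Ueda, Fri evening→Cho.
Loads: Jensen 2/2, Gallo 1/1, Ferraro 1/1, Ueda 1/1, Quispe 2/2, Cho 1/1.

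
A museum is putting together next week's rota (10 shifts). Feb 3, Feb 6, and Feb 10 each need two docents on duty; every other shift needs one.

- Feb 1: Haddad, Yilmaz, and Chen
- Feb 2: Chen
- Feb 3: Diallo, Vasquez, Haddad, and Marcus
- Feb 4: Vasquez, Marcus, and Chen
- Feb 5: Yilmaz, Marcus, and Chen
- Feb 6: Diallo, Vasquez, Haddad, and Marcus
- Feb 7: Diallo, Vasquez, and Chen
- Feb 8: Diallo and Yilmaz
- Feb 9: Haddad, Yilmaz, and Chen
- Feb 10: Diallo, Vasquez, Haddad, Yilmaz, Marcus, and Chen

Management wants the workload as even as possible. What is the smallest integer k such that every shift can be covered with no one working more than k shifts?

With 6 docents and 13 worker-slots to fill, someone must work at least ⌈13/6⌉ = 3 shifts, so k ≥ 3.
k = 3 works: Feb 1→Haddad, Feb 2→Chen, Feb 3→Diallo+Vasquez, Feb 4→Vasquez, Feb 5→Yilmaz, Feb 6→Vasquez+Haddad, Feb 7→Diallo, Feb 8→Diallo, Feb 9→Haddad, Feb 10→Yilmaz+Marcus.
Loads: Diallo 3, Vasquez 3, Haddad 3, Yilmaz 2, Marcus 1, Chen 1 — all ≤ 3.

3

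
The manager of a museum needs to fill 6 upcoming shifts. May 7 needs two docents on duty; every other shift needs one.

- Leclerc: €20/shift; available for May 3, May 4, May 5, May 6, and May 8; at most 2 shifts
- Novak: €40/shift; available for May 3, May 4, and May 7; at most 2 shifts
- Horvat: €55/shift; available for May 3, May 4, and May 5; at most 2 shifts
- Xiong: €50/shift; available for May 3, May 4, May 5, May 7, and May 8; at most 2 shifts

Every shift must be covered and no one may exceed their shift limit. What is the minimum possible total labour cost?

€275

May 6 can only be covered by Leclerc, so that assignment is forced.
May 7 can only be covered by Novak and Xiong, so that assignment is forced.
Picking the cheapest available docent for each shift independently would cost €190, but that ignores the shift limits.
An optimal schedule: May 3→Novak, May 4→Horvat, May 5→Xiong, May 6→Leclerc, May 7→Novak+Xiong, May 8→Leclerc.
Total: 40 + 55 + 50 + 20 + 40 + 50 + 20 = €275.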